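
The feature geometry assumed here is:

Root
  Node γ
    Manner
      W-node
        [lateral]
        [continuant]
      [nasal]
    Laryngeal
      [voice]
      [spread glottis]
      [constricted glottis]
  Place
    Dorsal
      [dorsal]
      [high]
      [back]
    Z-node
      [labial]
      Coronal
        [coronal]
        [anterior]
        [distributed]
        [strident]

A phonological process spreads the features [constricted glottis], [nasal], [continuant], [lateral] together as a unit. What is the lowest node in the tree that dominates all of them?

Node γ

[constricted glottis] is immediately dominated by Laryngeal.
[nasal] is immediately dominated by Manner.
[continuant] is immediately dominated by W-node.
[lateral] is immediately dominated by W-node.
The lowest node appearing on every path is Node γ; each proper daughter of Node γ fails to dominate at least one of the listed features.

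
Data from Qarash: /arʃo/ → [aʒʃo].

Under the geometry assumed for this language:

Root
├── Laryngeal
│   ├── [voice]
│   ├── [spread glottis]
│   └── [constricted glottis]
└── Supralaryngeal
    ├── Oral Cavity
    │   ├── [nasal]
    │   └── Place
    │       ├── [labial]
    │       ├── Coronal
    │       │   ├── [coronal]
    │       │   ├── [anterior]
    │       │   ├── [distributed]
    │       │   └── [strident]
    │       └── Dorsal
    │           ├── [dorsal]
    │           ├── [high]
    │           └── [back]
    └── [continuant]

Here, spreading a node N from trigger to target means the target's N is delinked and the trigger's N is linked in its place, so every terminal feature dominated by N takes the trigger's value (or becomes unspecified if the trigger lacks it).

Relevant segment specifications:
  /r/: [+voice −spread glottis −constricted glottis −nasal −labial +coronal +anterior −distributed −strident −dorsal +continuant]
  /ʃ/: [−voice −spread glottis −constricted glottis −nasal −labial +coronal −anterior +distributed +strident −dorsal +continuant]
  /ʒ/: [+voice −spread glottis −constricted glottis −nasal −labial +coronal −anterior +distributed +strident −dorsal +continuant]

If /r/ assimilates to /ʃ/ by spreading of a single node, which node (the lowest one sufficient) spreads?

/r/ and [ʒ] differ in [anterior], [distributed], [strident]; every other specified feature is identical.
In this geometry the lowest node dominating all of them is Coronal: every daughter of Coronal dominates only a proper subset, so no lower node suffices.
If Coronal spreads, every terminal under it takes /ʃ/'s value, producing [ʒ] as observed.
[voice] stays as in /r/ although /ʃ/ differs there, so no node dominating it spread; among the remaining candidates Coronal is the lowest that derives the output.

Coronal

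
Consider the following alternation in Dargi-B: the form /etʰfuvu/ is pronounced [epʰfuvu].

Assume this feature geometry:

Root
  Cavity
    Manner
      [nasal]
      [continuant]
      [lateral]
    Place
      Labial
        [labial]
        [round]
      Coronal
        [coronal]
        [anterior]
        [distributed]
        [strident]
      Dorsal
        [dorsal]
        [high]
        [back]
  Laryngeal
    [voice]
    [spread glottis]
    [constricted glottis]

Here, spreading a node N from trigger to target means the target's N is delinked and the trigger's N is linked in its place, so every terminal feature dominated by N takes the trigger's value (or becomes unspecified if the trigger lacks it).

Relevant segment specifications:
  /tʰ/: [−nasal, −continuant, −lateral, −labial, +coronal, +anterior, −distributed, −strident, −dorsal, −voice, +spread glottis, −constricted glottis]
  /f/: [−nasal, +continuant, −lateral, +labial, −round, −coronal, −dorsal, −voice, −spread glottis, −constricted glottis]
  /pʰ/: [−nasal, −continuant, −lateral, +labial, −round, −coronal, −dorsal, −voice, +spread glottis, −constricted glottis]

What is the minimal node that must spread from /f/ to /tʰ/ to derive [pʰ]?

Place

The alternation /tʰ/ → [pʰ] changes [labial], [round], [coronal], [anterior], [distributed], [strident] and nothing else.
The smallest constituent containing every changed terminal is Place — each of its daughters lacks at least one of the affected features.
Spreading Place from /f/ overwrites each of those terminals with /f/'s values, yielding exactly [pʰ].
[continuant] — on which /f/ differs from /tʰ/ — is unchanged, so neither Cavity nor anything higher can have spread; the constituent is no larger than Place.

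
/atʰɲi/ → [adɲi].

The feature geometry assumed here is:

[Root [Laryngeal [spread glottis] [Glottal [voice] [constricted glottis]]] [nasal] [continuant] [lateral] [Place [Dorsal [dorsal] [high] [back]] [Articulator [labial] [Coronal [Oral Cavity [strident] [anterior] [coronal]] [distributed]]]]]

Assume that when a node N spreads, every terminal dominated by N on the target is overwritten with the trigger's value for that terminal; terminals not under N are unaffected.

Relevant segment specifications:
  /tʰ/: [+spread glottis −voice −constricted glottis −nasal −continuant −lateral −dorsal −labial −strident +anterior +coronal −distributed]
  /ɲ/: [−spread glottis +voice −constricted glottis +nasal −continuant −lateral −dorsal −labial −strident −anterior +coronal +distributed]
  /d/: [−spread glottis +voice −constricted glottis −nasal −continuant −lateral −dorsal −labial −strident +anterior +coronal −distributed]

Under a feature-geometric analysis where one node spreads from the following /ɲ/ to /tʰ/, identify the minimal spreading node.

Laryngeal

/tʰ/ and [d] differ in [voice], [spread glottis]; every other specified feature is identical.
These terminals are all dominated by Laryngeal, and no proper subconstituent of Laryngeal covers them all; Laryngeal is their lowest common ancestor.
Delinking /tʰ/'s Laryngeal and associating /ɲ/'s Laryngeal gives precisely the feature bundle of [d].
[nasal], [anterior] — on which /ɲ/ differs from /tʰ/ — are unchanged, so Root cannot have spread; the constituent is no larger than Laryngeal.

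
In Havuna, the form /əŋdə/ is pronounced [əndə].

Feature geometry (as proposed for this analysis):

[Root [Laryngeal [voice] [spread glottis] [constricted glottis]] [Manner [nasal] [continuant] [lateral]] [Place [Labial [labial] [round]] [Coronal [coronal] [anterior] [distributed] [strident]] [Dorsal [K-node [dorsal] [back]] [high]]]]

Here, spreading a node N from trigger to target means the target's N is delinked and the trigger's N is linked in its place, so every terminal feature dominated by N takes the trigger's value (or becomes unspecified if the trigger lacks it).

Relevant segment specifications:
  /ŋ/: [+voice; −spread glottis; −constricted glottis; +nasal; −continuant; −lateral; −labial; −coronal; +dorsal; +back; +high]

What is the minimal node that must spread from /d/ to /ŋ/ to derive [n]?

Comparing /ŋ/ with its surface form [n], the features that change are [coronal], [anterior], [distributed], [strident], [dorsal], [high], [back].
The smallest constituent containing every changed terminal is Place — each of its daughters lacks at least one of the affected features.
Spreading Place from /d/ overwrites each of those terminals with /d/'s values, yielding exactly [n].
Had Root spread, [nasal] would have taken /d/'s value; it stays as in /ŋ/, confirming the spreading constituent is exactly Place.

Place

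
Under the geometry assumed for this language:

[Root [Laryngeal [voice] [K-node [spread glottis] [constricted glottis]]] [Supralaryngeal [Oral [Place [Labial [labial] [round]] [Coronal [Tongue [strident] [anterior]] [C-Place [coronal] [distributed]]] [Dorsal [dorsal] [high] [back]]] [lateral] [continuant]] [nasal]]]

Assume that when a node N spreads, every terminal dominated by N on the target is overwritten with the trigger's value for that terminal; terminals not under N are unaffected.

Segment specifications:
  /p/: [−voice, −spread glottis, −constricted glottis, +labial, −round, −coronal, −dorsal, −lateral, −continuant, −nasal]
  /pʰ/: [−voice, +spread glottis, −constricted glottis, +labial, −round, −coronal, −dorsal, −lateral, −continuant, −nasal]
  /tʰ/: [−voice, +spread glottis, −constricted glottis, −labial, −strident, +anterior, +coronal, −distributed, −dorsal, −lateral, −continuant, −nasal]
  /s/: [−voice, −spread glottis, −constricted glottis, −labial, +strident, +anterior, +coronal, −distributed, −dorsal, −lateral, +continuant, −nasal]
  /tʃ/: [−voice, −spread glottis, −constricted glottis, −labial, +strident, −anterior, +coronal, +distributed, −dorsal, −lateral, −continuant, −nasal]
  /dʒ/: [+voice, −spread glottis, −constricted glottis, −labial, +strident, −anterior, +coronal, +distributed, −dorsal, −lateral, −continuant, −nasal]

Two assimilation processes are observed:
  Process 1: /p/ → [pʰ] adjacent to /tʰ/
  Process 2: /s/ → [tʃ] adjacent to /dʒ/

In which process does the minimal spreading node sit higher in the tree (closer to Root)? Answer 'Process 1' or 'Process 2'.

In Process 1, [spread glottis] changes, so the minimal spreading node is [spread glottis] at depth 3.
In Process 2, [continuant], [anterior], [distributed] change, so the minimal spreading node is Oral at depth 2.
Oral is closer to Root than [spread glottis], so Process 2 spreads the higher node.

Process 2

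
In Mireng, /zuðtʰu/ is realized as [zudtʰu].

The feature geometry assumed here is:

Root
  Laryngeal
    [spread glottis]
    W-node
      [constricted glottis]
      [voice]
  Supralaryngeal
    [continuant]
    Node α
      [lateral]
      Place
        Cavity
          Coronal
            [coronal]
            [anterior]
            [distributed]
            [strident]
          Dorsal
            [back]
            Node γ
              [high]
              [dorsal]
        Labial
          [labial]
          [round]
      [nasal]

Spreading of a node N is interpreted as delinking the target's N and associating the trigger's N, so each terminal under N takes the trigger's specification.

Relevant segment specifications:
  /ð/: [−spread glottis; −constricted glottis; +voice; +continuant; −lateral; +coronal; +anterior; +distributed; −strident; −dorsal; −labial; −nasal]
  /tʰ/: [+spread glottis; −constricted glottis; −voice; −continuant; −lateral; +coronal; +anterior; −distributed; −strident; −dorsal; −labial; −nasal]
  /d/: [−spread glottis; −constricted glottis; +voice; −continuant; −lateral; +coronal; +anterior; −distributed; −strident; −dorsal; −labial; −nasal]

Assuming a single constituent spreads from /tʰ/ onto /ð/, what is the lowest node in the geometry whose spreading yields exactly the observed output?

Supralaryngeal

Comparing /ð/ with its surface form [d], the features that change are [continuant], [distributed].
In this geometry the lowest node dominating all of them is Supralaryngeal: every daughter of Supralaryngeal dominates only a proper subset, so no lower node suffices.
If Supralaryngeal spreads, every terminal under it takes /tʰ/'s value, producing [d] as observed.
[voice], [spread glottis] — on which /tʰ/ differs from /ð/ — are unchanged, so Root cannot have spread; the constituent is no larger than Supralaryngeal.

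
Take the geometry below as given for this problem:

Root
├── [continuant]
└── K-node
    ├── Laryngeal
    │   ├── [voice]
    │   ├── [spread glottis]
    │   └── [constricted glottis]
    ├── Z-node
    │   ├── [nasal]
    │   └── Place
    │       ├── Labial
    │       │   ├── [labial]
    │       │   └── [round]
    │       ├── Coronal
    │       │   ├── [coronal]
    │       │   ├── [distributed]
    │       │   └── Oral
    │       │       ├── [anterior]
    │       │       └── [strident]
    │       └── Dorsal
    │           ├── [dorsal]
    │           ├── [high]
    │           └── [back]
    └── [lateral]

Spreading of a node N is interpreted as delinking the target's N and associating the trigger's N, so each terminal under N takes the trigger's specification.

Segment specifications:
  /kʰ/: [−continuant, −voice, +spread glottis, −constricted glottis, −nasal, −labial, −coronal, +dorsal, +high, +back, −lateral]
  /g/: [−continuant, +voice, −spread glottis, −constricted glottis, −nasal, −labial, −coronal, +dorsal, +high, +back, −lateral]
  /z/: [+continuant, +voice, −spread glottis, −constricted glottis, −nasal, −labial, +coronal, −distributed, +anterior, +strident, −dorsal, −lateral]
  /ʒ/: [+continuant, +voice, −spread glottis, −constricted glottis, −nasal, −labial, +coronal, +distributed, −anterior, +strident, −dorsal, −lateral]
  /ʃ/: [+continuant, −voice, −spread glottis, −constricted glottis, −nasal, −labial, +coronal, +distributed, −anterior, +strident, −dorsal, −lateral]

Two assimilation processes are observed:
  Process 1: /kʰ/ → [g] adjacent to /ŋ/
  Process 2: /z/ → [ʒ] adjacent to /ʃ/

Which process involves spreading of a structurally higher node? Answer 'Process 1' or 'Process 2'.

Process 1

Process 1 alters [voice], [spread glottis]; the lowest common ancestor is Laryngeal (depth 2 from Root).
Process 2 alters [anterior], [distributed]; the lowest common ancestor is Coronal (depth 4 from Root).
Laryngeal (depth 2) sits above Coronal (depth 4), making Process 1 the one with the higher spreading node.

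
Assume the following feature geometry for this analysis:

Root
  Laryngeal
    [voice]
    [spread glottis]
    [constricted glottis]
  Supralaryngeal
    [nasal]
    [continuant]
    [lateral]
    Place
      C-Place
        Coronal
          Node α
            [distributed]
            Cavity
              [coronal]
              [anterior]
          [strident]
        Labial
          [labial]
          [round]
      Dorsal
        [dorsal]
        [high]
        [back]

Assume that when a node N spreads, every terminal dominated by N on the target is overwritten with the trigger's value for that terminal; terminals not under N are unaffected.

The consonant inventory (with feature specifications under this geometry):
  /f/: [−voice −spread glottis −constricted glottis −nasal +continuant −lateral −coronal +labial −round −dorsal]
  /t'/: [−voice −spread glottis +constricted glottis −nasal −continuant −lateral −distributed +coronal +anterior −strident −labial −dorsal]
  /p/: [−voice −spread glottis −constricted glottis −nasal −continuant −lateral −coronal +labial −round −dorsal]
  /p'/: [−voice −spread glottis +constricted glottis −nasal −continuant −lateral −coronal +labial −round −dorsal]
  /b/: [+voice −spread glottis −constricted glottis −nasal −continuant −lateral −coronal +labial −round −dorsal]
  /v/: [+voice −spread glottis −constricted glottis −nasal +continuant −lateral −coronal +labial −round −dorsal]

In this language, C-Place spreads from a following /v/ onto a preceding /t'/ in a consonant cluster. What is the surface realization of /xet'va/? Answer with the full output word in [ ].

[xep'va]

The C-Place node dominates the terminals [distributed], [coronal], [anterior], [strident], [labial], [round].
After delinking /t'/'s C-Place and linking /v/'s, the affected terminals become [−coronal], [+labial], [−round]; [voice], [spread glottis], [constricted glottis], … (outside C-Place) are retained from /t'/.
Among the inventory, only /p'/ has exactly this specification, giving the surface form [xep'va].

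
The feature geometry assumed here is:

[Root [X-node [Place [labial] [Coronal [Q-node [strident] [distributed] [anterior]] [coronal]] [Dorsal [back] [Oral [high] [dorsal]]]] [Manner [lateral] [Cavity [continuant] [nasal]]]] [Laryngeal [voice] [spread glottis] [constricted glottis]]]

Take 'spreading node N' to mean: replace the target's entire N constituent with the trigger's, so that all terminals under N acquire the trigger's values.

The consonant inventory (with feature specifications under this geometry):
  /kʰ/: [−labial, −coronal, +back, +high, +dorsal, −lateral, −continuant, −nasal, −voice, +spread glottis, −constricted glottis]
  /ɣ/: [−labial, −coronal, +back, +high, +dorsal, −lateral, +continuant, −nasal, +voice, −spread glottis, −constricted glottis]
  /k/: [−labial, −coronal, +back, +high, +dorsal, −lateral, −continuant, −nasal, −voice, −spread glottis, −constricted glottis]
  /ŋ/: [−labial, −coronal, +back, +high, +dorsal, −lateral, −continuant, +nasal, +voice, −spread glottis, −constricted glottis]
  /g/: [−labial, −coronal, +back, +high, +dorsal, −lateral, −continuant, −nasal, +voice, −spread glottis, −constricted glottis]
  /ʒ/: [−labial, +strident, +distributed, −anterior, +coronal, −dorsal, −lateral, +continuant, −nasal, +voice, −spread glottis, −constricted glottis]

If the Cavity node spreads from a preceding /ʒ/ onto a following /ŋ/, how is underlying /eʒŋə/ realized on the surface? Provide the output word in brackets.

The Cavity node dominates the terminals [continuant], [nasal].
The target acquires /ʒ/'s values for everything under Cavity — [+continuant], [−nasal] — while keeping its own [labial], [coronal], [back], ….
The resulting bundle matches /ɣ/ in the inventory; substituting it for /ŋ/ gives [eʒɣə].

[eʒɣə]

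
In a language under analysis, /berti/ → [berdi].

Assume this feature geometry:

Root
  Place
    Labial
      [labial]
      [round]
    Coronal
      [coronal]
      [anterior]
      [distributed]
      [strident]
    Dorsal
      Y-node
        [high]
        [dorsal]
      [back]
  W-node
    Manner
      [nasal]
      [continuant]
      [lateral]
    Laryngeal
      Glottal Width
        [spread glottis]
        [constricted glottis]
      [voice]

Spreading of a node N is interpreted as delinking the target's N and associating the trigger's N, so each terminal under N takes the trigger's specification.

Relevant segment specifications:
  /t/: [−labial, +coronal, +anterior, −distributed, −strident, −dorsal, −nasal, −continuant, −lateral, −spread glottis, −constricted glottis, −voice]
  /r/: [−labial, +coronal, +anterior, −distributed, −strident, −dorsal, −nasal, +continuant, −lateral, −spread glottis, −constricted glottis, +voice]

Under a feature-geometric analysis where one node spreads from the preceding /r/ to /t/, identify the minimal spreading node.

[voice]

Feature comparison: [voice] differs between /t/ and [d]; the remaining terminals match.
With a single altered terminal, the smallest constituent that could spread is that terminal — [voice].
[continuant], a feature on which the two segments disagree outside [voice], is unchanged — nothing dominating it spread, and [voice] is the minimal sufficient constituent.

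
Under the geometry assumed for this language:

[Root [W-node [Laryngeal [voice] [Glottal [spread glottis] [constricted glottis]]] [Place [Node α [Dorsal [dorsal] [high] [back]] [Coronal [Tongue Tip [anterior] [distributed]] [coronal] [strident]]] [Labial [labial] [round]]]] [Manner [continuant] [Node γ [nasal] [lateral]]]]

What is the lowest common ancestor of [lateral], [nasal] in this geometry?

Node γ

[lateral]: Root ▹ Manner ▹ Node γ ▹ [lateral].
[nasal] lies under Node γ (below Manner).
These paths first converge at Node γ; no daughter of Node γ dominates all 2 features, so Node γ is the minimal constituent.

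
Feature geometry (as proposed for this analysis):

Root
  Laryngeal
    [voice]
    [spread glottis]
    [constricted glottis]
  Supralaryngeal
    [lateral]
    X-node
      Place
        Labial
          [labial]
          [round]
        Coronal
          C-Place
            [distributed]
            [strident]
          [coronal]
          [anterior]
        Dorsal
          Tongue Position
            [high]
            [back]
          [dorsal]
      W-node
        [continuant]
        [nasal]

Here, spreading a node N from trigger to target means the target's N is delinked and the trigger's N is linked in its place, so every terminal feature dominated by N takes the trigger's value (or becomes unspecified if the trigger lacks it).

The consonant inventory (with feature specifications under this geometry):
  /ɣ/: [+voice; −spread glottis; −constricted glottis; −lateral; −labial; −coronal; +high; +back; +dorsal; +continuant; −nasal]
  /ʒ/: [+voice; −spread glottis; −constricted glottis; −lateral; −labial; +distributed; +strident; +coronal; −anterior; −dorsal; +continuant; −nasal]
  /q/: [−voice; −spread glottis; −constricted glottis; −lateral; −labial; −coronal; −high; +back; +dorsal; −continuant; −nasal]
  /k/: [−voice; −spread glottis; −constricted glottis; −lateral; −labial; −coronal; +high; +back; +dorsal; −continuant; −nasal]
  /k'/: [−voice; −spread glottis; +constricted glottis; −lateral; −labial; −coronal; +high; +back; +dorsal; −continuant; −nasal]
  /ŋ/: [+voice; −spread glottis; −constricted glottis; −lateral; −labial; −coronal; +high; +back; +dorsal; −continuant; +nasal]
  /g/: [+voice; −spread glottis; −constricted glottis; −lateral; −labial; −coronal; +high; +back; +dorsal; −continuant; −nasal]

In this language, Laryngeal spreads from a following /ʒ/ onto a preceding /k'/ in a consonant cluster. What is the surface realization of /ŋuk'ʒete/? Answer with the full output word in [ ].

Terminals under Laryngeal in this geometry: [voice], [spread glottis], [constricted glottis].
Spreading Laryngeal from /ʒ/ onto /k'/ replaces those values with /ʒ/'s: [+voice], [−spread glottis], [−constricted glottis]. Features outside Laryngeal ([lateral], [labial], [coronal], …) stay as in /k'/.
This feature bundle is that of [g], so /ŋuk'ʒete/ surfaces as [ŋugʒete].

[ŋugʒete]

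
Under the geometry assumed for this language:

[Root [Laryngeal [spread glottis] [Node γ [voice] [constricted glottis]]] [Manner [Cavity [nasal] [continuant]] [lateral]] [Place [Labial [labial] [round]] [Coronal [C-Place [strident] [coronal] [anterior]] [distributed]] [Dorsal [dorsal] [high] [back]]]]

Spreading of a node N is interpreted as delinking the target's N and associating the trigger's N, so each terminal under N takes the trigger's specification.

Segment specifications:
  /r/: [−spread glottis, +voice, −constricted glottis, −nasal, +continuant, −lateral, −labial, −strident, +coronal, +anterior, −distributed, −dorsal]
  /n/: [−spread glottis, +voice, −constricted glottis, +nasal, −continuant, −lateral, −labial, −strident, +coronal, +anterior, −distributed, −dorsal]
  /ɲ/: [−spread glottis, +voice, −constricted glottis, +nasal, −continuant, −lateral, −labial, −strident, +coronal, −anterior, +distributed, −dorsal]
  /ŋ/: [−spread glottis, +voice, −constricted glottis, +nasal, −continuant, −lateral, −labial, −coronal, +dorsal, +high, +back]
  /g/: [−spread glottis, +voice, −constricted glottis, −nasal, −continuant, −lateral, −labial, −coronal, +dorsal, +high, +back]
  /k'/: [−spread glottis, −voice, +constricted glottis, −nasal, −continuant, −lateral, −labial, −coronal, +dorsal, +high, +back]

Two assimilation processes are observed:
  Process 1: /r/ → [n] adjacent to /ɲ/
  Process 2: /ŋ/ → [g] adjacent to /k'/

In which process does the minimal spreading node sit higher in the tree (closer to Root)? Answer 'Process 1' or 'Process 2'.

Process 1

In Process 1, [nasal], [continuant] change, so the minimal spreading node is Cavity at depth 2.
Process 2 alters [nasal]; the lowest dominating node is [nasal] (depth 3 from Root).
Depth 2 < depth 3; Process 1 involves the structurally higher constituent Cavity.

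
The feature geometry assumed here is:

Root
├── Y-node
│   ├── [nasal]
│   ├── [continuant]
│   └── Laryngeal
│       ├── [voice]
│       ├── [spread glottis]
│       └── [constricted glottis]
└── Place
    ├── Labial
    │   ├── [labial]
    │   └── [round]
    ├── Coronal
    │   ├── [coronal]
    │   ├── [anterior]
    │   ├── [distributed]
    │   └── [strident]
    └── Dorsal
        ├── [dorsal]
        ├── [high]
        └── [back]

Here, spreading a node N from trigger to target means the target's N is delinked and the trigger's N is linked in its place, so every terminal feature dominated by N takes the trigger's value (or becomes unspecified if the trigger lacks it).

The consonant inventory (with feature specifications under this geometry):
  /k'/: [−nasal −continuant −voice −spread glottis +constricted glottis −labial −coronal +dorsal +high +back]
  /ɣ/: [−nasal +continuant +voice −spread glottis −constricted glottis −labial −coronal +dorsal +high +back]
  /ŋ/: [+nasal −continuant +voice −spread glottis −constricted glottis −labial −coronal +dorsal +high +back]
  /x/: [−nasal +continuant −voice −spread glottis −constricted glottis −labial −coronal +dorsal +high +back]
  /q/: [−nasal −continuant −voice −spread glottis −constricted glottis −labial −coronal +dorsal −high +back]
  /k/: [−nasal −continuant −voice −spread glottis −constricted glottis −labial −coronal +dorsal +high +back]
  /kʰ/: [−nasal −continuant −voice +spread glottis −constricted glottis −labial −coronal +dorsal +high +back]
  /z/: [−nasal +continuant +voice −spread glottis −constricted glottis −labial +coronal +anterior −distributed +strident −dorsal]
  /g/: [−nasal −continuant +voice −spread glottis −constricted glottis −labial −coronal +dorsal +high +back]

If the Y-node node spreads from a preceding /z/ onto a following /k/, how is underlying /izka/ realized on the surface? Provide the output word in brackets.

Terminals under Y-node in this geometry: [nasal], [continuant], [voice], [spread glottis], [constricted glottis].
The target acquires /z/'s values for everything under Y-node — [−nasal], [+continuant], [+voice], [−spread glottis], [−constricted glottis] — while keeping its own [labial], [coronal], [dorsal], ….
The resulting bundle matches /ɣ/ in the inventory; substituting it for /k/ gives [izɣa].

[izɣa]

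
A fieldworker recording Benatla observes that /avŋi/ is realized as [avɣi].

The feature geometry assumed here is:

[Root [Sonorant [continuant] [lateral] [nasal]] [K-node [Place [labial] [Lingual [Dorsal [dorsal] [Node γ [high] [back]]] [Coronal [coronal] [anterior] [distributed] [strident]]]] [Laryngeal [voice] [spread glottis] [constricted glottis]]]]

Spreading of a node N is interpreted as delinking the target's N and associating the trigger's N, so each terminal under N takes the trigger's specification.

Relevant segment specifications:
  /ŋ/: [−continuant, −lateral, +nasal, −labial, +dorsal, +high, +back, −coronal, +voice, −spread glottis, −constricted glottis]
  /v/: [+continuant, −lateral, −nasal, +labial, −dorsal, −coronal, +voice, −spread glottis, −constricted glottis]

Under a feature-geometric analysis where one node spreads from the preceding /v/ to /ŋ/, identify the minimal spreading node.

Sonorant

The alternation /ŋ/ → [ɣ] changes [nasal], [continuant] and nothing else.
The smallest constituent containing every changed terminal is Sonorant — each of its daughters lacks at least one of the affected features.
Spreading Sonorant from /v/ overwrites each of those terminals with /v/'s values, yielding exactly [ɣ].
Had Root spread, [dorsal], [labial] would have taken /v/'s values; they stay as in /ŋ/, confirming the spreading constituent is exactly Sonorant.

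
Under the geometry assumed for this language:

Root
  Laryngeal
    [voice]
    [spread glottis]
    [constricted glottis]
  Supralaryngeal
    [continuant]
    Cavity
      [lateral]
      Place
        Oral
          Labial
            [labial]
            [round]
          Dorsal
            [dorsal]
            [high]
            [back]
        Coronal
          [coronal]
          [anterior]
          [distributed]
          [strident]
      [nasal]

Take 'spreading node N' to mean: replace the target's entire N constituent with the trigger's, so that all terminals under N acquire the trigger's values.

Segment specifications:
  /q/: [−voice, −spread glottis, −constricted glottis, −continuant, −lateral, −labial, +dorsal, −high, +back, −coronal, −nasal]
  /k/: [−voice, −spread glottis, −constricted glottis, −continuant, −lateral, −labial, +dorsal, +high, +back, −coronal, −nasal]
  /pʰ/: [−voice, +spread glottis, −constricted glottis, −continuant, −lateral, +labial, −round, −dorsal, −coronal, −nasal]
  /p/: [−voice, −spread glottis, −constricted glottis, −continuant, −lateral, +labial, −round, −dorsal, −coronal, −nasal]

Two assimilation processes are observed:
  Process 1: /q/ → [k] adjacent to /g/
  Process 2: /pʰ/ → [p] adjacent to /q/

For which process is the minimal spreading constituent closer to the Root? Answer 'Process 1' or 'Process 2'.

In Process 1, [high] changes, so the minimal spreading node is [high] at depth 6.
In Process 2, [spread glottis] changes, so the minimal spreading node is [spread glottis] at depth 2.
[spread glottis] is closer to Root than [high], so Process 2 spreads the higher node.

Process 2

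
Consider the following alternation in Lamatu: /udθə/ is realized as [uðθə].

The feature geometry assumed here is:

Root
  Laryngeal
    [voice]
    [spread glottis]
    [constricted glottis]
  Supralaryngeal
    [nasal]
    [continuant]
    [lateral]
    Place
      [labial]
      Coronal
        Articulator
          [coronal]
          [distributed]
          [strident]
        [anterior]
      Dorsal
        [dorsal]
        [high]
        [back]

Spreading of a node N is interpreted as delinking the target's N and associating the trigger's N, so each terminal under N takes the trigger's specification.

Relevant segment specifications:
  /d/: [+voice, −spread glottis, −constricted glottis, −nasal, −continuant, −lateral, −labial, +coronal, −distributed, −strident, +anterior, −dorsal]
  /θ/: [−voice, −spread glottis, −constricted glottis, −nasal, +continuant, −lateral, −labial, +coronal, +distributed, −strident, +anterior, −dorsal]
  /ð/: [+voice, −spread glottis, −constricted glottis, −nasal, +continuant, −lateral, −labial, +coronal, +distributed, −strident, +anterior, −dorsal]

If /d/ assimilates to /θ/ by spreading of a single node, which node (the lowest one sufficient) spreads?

Supralaryngeal

Feature comparison: [continuant], [distributed] differ between /d/ and [ð]; the remaining terminals match.
Tracing each changed feature up the tree, the paths first meet at Supralaryngeal; any lower node misses at least one of them.
If Supralaryngeal spreads, every terminal under it takes /θ/'s value, producing [ð] as observed.
Since [voice] is preserved even though /θ/ disagrees there, no node above Supralaryngeal spread.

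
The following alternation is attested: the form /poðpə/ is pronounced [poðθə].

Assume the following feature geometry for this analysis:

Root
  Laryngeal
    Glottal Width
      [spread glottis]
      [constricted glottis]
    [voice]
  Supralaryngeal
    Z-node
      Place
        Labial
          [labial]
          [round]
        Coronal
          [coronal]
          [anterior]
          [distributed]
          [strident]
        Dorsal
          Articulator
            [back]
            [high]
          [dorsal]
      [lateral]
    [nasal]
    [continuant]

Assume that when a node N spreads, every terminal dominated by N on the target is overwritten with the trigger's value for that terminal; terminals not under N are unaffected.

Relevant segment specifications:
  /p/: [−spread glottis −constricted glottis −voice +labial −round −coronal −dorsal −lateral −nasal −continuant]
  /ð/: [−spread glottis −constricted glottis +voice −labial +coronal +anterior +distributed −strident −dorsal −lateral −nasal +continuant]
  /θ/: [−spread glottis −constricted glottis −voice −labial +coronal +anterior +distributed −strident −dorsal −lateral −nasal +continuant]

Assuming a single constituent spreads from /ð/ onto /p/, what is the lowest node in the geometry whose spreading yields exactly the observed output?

Supralaryngeal

/p/ and [θ] differ in [continuant], [labial], [round], [coronal], [anterior], [distributed], [strident]; every other specified feature is identical.
The smallest constituent containing every changed terminal is Supralaryngeal — each of its daughters lacks at least one of the affected features.
If Supralaryngeal spreads, every terminal under it takes /ð/'s value, producing [θ] as observed.
Had Root spread, [voice] would have taken /ð/'s value; it stays as in /p/, confirming the spreading constituent is exactly Supralaryngeal.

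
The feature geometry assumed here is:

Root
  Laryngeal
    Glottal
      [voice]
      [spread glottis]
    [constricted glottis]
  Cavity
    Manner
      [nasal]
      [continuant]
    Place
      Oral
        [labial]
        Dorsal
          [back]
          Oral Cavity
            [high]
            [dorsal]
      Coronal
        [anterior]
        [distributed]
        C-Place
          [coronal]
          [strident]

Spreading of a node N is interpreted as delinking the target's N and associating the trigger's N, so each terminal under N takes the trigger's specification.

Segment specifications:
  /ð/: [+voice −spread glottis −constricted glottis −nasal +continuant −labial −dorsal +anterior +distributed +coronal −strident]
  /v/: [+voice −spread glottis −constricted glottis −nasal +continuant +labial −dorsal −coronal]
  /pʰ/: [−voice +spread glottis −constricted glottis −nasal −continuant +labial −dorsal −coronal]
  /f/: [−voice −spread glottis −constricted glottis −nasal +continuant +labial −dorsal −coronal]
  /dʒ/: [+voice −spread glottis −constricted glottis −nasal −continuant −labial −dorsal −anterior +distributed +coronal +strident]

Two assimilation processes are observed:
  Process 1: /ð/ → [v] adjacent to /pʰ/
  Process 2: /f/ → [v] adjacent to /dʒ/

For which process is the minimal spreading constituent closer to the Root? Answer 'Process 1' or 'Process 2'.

Process 1 alters [labial], [coronal], [anterior], [distributed], [strident]; the lowest common ancestor is Place (depth 2 from Root).
Process 2 alters [voice]; the lowest dominating node is [voice] (depth 3 from Root).
Place (depth 2) sits above [voice] (depth 3), making Process 1 the one with the higher spreading node.

Process 1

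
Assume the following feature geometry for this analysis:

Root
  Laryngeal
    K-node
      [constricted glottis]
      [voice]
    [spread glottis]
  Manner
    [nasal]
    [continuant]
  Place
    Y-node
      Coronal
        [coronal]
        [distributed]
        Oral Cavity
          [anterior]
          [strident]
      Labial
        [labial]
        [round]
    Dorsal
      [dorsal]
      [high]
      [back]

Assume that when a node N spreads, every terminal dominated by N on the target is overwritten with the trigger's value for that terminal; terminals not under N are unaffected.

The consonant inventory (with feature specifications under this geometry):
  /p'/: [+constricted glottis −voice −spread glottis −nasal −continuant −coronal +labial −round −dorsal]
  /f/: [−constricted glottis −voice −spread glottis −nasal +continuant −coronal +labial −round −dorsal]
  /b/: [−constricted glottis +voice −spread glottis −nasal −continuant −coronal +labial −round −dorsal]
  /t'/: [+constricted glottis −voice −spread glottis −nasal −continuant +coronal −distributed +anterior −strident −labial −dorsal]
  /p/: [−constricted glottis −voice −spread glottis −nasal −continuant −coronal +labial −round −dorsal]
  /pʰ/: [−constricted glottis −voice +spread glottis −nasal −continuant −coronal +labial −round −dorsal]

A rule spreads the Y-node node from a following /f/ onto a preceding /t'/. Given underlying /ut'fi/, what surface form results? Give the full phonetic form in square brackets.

[up'fi]

Terminals under Y-node in this geometry: [coronal], [distributed], [anterior], [strident], [labial], [round].
The target acquires /f/'s values for everything under Y-node — [−coronal], [+labial], [−round] — while keeping its own [constricted glottis], [voice], [spread glottis], ….
This feature bundle is that of [p'], so /ut'fi/ surfaces as [up'fi].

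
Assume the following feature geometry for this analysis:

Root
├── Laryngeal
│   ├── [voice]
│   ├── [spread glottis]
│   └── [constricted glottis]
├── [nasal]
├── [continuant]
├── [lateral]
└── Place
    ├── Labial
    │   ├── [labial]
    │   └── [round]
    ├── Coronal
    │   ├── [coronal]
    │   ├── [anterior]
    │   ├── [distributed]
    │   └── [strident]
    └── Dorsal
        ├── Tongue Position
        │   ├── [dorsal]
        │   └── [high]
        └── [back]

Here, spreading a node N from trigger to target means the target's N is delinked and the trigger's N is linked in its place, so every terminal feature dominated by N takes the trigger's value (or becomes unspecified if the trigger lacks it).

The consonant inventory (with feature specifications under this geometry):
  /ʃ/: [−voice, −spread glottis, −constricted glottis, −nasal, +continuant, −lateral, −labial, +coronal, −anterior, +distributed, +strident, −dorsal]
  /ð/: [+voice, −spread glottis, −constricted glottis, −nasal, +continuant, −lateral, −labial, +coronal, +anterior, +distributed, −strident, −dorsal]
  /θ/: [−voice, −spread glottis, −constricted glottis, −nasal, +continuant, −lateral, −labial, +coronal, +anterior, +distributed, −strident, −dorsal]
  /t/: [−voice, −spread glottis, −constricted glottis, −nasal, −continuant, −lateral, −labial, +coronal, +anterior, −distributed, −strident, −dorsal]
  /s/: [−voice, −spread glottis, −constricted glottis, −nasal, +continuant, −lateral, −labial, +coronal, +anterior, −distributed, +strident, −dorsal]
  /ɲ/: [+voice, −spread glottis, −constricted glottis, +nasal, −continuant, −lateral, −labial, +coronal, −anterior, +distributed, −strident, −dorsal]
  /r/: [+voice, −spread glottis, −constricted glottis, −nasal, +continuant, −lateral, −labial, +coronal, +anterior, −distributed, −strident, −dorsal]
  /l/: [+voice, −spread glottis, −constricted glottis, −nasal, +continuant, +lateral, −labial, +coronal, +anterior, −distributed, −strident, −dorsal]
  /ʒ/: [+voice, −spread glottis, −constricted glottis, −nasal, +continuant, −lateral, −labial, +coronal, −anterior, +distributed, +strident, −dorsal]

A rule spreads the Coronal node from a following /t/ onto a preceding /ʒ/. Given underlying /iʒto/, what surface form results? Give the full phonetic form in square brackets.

[irto]

Coronal immediately or transitively dominates [coronal], [anterior], [distributed], [strident].
The target acquires /t/'s values for everything under Coronal — [+coronal], [+anterior], [−distributed], [−strident] — while keeping its own [voice], [spread glottis], [constricted glottis], ….
This feature bundle is that of [r], so /iʒto/ surfaces as [irto].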